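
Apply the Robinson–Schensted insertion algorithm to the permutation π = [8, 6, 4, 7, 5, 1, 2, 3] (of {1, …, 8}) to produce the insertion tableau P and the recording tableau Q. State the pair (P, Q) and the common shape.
P = [1, 2, 3] / [4, 5] / [6, 7] / [8];  Q = [1, 4, 8] / [2, 5] / [3, 7] / [6];  common shape = (3, 2, 2, 1)

Row-insert the values π_1, π_2, … into P one at a time, bumping the leftmost entry strictly greater than the inserted value down to the next row. The recording tableau Q records, in position (i, j), the step at which that cell was added to P.
  Insert 8 (step 1): P = [8];  Q = [1]
  Insert 6 (step 2): P = [6] / [8];  Q = [1] / [2]
  Insert 4 (step 3): P = [4] / [6] / [8];  Q = [1] / [2] / [3]
  Insert 7 (step 4): P = [4, 7] / [6] / [8];  Q = [1, 4] / [2] / [3]
  Insert 5 (step 5): P = [4, 5] / [6, 7] / [8];  Q = [1, 4] / [2, 5] / [3]
  Insert 1 (step 6): P = [1, 5] / [4, 7] / [6] / [8];  Q = [1, 4] / [2, 5] / [3] / [6]
  Insert 2 (step 7): P = [1, 2] / [4, 5] / [6, 7] / [8];  Q = [1, 4] / [2, 5] / [3, 7] / [6]
  Insert 3 (step 8): P = [1, 2, 3] / [4, 5] / [6, 7] / [8];  Q = [1, 4, 8] / [2, 5] / [3, 7] / [6]
Final shape: (3, 2, 2, 1).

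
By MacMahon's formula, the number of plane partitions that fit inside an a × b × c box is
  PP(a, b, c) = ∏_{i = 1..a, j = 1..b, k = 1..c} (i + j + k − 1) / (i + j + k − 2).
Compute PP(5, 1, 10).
PP(5, 1, 10) = 3003

Evaluate the triple product over i = 1..5, j = 1..1, k = 1..10. The factors are (2/1) · (3/2) · (4/3) · (5/4) · (6/5) · (7/6) · (8/7) · (9/8) · … (50 factors total). The numerators and denominators telescope so the product is an integer; carrying out the multiplication exactly gives PP(5, 1, 10) = 3003.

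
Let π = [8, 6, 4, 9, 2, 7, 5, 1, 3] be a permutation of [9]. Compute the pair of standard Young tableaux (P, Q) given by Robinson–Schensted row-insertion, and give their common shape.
P = [1, 3] / [2, 5] / [4, 7] / [6, 9] / [8];  Q = [1, 4] / [2, 6] / [3, 7] / [5, 9] / [8];  common shape = (2, 2, 2, 2, 1)

Row-insert the values π_1, π_2, … into P one at a time, bumping the leftmost entry strictly greater than the inserted value down to the next row. The recording tableau Q records, in position (i, j), the step at which that cell was added to P.
  Insert 8 (step 1): P = [8];  Q = [1]
  Insert 6 (step 2): P = [6] / [8];  Q = [1] / [2]
  Insert 4 (step 3): P = [4] / [6] / [8];  Q = [1] / [2] / [3]
  Insert 9 (step 4): P = [4, 9] / [6] / [8];  Q = [1, 4] / [2] / [3]
  Insert 2 (step 5): P = [2, 9] / [4] / [6] / [8];  Q = [1, 4] / [2] / [3] / [5]
  Insert 7 (step 6): P = [2, 7] / [4, 9] / [6] / [8];  Q = [1, 4] / [2, 6] / [3] / [5]
  Insert 5 (step 7): P = [2, 5] / [4, 7] / [6, 9] / [8];  Q = [1, 4] / [2, 6] / [3, 7] / [5]
  Insert 1 (step 8): P = [1, 5] / [2, 7] / [4, 9] / [6] / [8];  Q = [1, 4] / [2, 6] / [3, 7] / [5] / [8]
  Insert 3 (step 9): P = [1, 3] / [2, 5] / [4, 7] / [6, 9] / [8];  Q = [1, 4] / [2, 6] / [3, 7] / [5, 9] / [8]
Final shape: (2, 2, 2, 2, 1).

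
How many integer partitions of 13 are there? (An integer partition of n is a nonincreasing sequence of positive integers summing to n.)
p(13) = 101

Compute p(n) via the recurrence p(n, m) = p(n, m−1) + p(n−m, m), where p(n, m) counts partitions of n with all parts ≤ m and p(n) = p(n, n). The base cases are p(0, m) = 1 and p(n, 0) = 0 for n > 0. Filling the table yields p(13) = 101. (Euler's pentagonal recurrence is an alternative.)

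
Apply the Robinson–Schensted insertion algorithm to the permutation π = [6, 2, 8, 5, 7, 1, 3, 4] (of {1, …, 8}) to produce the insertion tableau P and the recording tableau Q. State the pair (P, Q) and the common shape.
P = [1, 3, 4] / [2, 5, 7] / [6, 8];  Q = [1, 3, 5] / [2, 4, 8] / [6, 7];  common shape = (3, 3, 2)

Row-insert the values π_1, π_2, … into P one at a time, bumping the leftmost entry strictly greater than the inserted value down to the next row. The recording tableau Q records, in position (i, j), the step at which that cell was added to P.
  Insert 6 (step 1): P = [6];  Q = [1]
  Insert 2 (step 2): P = [2] / [6];  Q = [1] / [2]
  Insert 8 (step 3): P = [2, 8] / [6];  Q = [1, 3] / [2]
  Insert 5 (step 4): P = [2, 5] / [6, 8];  Q = [1, 3] / [2, 4]
  Insert 7 (step 5): P = [2, 5, 7] / [6, 8];  Q = [1, 3, 5] / [2, 4]
  Insert 1 (step 6): P = [1, 5, 7] / [2, 8] / [6];  Q = [1, 3, 5] / [2, 4] / [6]
  Insert 3 (step 7): P = [1, 3, 7] / [2, 5] / [6, 8];  Q = [1, 3, 5] / [2, 4] / [6, 7]
  Insert 4 (step 8): P = [1, 3, 4] / [2, 5, 7] / [6, 8];  Q = [1, 3, 5] / [2, 4, 8] / [6, 7]
Final shape: (3, 3, 2).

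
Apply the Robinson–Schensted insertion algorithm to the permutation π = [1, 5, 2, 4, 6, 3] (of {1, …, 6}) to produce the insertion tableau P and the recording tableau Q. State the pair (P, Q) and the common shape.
P = [1, 2, 3, 6] / [4] / [5];  Q = [1, 2, 4, 5] / [3] / [6];  common shape = (4, 1, 1)

Row-insert the values π_1, π_2, … into P one at a time, bumping the leftmost entry strictly greater than the inserted value down to the next row. The recording tableau Q records, in position (i, j), the step at which that cell was added to P.
  Insert 1 (step 1): P = [1];  Q = [1]
  Insert 5 (step 2): P = [1, 5];  Q = [1, 2]
  Insert 2 (step 3): P = [1, 2] / [5];  Q = [1, 2] / [3]
  Insert 4 (step 4): P = [1, 2, 4] / [5];  Q = [1, 2, 4] / [3]
  Insert 6 (step 5): P = [1, 2, 4, 6] / [5];  Q = [1, 2, 4, 5] / [3]
  Insert 3 (step 6): P = [1, 2, 3, 6] / [4] / [5];  Q = [1, 2, 4, 5] / [3] / [6]
Final shape: (4, 1, 1).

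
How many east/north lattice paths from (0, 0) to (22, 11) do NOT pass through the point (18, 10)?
Number of paths = 127921170

Total paths from (0, 0) to (22, 11): C(33, 22) = 193536720. Paths through (18, 10): (paths (0, 0) → (18, 10)) × (paths (18, 10) → (22, 11)) = C(28, 18) · C(5, 4) = 13123110 · 5 = 65615550. Avoidance count = 193536720 − 65615550 = 127921170.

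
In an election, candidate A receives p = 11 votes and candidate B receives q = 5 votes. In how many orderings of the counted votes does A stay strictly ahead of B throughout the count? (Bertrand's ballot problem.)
Strict-lead orderings = 1638

Total orderings of the 16 votes with 11 for A: C(16, 11) = 4368. By the Bertrand ballot formula (Cycle Lemma / reflection principle), the number of orderings in which A is strictly ahead of B throughout is (p − q)/(p + q) · C(p + q, p) = (11 − 5)/(11 + 5) · 4368 = 1638.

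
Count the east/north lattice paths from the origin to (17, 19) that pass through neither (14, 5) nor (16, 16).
Number of paths = 6188895936

Inclusion–exclusion. Total paths: C(36, 17) = 8597496600. Through P₁: C(19, 14)·C(17, 3) = 7907040. Through P₂: C(32, 16)·C(4, 1) = 2404321560. Since P₁ is strictly southwest of P₂, a monotone path through both must visit P₁ then P₂; paths through both = C(19, 14)·C(13, 2)·C(4, 1) = 3627936. Avoid both = 8597496600 − 7907040 − 2404321560 + 3627936 = 6188895936.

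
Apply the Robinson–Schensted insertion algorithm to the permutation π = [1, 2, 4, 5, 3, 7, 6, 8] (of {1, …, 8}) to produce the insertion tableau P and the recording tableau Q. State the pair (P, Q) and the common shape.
P = [1, 2, 3, 5, 6, 8] / [4, 7];  Q = [1, 2, 3, 4, 6, 8] / [5, 7];  common shape = (6, 2)

Row-insert the values π_1, π_2, … into P one at a time, bumping the leftmost entry strictly greater than the inserted value down to the next row. The recording tableau Q records, in position (i, j), the step at which that cell was added to P.
  Insert 1 (step 1): P = [1];  Q = [1]
  Insert 2 (step 2): P = [1, 2];  Q = [1, 2]
  Insert 4 (step 3): P = [1, 2, 4];  Q = [1, 2, 3]
  Insert 5 (step 4): P = [1, 2, 4, 5];  Q = [1, 2, 3, 4]
  Insert 3 (step 5): P = [1, 2, 3, 5] / [4];  Q = [1, 2, 3, 4] / [5]
  Insert 7 (step 6): P = [1, 2, 3, 5, 7] / [4];  Q = [1, 2, 3, 4, 6] / [5]
  Insert 6 (step 7): P = [1, 2, 3, 5, 6] / [4, 7];  Q = [1, 2, 3, 4, 6] / [5, 7]
  Insert 8 (step 8): P = [1, 2, 3, 5, 6, 8] / [4, 7];  Q = [1, 2, 3, 4, 6, 8] / [5, 7]
Final shape: (6, 2).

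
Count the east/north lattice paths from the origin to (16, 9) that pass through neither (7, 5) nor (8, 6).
Number of paths = 1242560

Inclusion–exclusion. Total paths: C(25, 16) = 2042975. Through P₁: C(12, 7)·C(13, 9) = 566280. Through P₂: C(14, 8)·C(11, 8) = 495495. Since P₁ is strictly southwest of P₂, a monotone path through both must visit P₁ then P₂; paths through both = C(12, 7)·C(2, 1)·C(11, 8) = 261360. Avoid both = 2042975 − 566280 − 495495 + 261360 = 1242560.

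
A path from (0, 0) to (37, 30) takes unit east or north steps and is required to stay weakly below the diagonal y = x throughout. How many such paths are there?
Number of paths = 2103092789933110976

By the reflection principle (André's argument), the number of monotone paths to (37, 30) with n ≤ m that never go above y = x is C(67, 37) − C(67, 38) = 9989690752182277136 − 7886597962249166160 = 2103092789933110976.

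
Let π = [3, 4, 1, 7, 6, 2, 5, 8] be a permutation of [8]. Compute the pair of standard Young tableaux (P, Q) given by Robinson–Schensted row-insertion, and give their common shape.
P = [1, 2, 5, 8] / [3, 4, 6] / [7];  Q = [1, 2, 4, 8] / [3, 5, 7] / [6];  common shape = (4, 3, 1)

Row-insert the values π_1, π_2, … into P one at a time, bumping the leftmost entry strictly greater than the inserted value down to the next row. The recording tableau Q records, in position (i, j), the step at which that cell was added to P.
  Insert 3 (step 1): P = [3];  Q = [1]
  Insert 4 (step 2): P = [3, 4];  Q = [1, 2]
  Insert 1 (step 3): P = [1, 4] / [3];  Q = [1, 2] / [3]
  Insert 7 (step 4): P = [1, 4, 7] / [3];  Q = [1, 2, 4] / [3]
  Insert 6 (step 5): P = [1, 4, 6] / [3, 7];  Q = [1, 2, 4] / [3, 5]
  Insert 2 (step 6): P = [1, 2, 6] / [3, 4] / [7];  Q = [1, 2, 4] / [3, 5] / [6]
  Insert 5 (step 7): P = [1, 2, 5] / [3, 4, 6] / [7];  Q = [1, 2, 4] / [3, 5, 7] / [6]
  Insert 8 (step 8): P = [1, 2, 5, 8] / [3, 4, 6] / [7];  Q = [1, 2, 4, 8] / [3, 5, 7] / [6]
Final shape: (4, 3, 1).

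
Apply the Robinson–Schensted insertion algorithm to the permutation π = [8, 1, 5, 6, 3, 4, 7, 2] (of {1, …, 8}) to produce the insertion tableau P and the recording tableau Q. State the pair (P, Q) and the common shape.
P = [1, 2, 4, 7] / [3, 6] / [5] / [8];  Q = [1, 3, 4, 7] / [2, 6] / [5] / [8];  common shape = (4, 2, 1, 1)

Row-insert the values π_1, π_2, … into P one at a time, bumping the leftmost entry strictly greater than the inserted value down to the next row. The recording tableau Q records, in position (i, j), the step at which that cell was added to P.
  Insert 8 (step 1): P = [8];  Q = [1]
  Insert 1 (step 2): P = [1] / [8];  Q = [1] / [2]
  Insert 5 (step 3): P = [1, 5] / [8];  Q = [1, 3] / [2]
  Insert 6 (step 4): P = [1, 5, 6] / [8];  Q = [1, 3, 4] / [2]
  Insert 3 (step 5): P = [1, 3, 6] / [5] / [8];  Q = [1, 3, 4] / [2] / [5]
  Insert 4 (step 6): P = [1, 3, 4] / [5, 6] / [8];  Q = [1, 3, 4] / [2, 6] / [5]
  Insert 7 (step 7): P = [1, 3, 4, 7] / [5, 6] / [8];  Q = [1, 3, 4, 7] / [2, 6] / [5]
  Insert 2 (step 8): P = [1, 2, 4, 7] / [3, 6] / [5] / [8];  Q = [1, 3, 4, 7] / [2, 6] / [5] / [8]
Final shape: (4, 2, 1, 1).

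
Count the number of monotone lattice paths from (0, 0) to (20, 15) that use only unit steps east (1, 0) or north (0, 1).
Number of paths = 3247943160

A monotone lattice path from (0, 0) to (20, 15) consists of 20 east steps and 15 north steps in some order, so it is determined by which 20 of the 35 steps are east. The count is C(35, 20) = 3247943160.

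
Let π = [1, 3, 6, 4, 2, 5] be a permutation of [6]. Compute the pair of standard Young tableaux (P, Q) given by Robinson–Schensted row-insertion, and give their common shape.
P = [1, 2, 4, 5] / [3] / [6];  Q = [1, 2, 3, 6] / [4] / [5];  common shape = (4, 1, 1)

Row-insert the values π_1, π_2, … into P one at a time, bumping the leftmost entry strictly greater than the inserted value down to the next row. The recording tableau Q records, in position (i, j), the step at which that cell was added to P.
  Insert 1 (step 1): P = [1];  Q = [1]
  Insert 3 (step 2): P = [1, 3];  Q = [1, 2]
  Insert 6 (step 3): P = [1, 3, 6];  Q = [1, 2, 3]
  Insert 4 (step 4): P = [1, 3, 4] / [6];  Q = [1, 2, 3] / [4]
  Insert 2 (step 5): P = [1, 2, 4] / [3] / [6];  Q = [1, 2, 3] / [4] / [5]
  Insert 5 (step 6): P = [1, 2, 4, 5] / [3] / [6];  Q = [1, 2, 3, 6] / [4] / [5]
Final shape: (4, 1, 1).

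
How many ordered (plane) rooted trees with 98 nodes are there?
C_97 = 14657929356129575437016877846657032761712954950899755100

These ordered rooted trees are counted by the Catalan number C_n = (1/(n + 1)) · C(2n, n). For n = 97: C_97 = (1/98) · C(194, 97) = 1436477076900698392827654028972389210647869585188175999800/98 = 14657929356129575437016877846657032761712954950899755100.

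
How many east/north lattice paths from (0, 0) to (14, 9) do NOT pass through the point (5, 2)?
Number of paths = 576950

Total paths from (0, 0) to (14, 9): C(23, 14) = 817190. Paths through (5, 2): (paths (0, 0) → (5, 2)) × (paths (5, 2) → (14, 9)) = C(7, 5) · C(16, 9) = 21 · 11440 = 240240. Avoidance count = 817190 − 240240 = 576950.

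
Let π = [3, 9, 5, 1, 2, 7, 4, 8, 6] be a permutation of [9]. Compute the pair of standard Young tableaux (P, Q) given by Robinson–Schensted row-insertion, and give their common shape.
P = [1, 2, 4, 6] / [3, 5, 7, 8] / [9];  Q = [1, 2, 6, 8] / [3, 5, 7, 9] / [4];  common shape = (4, 4, 1)

Row-insert the values π_1, π_2, … into P one at a time, bumping the leftmost entry strictly greater than the inserted value down to the next row. The recording tableau Q records, in position (i, j), the step at which that cell was added to P.
  Insert 3 (step 1): P = [3];  Q = [1]
  Insert 9 (step 2): P = [3, 9];  Q = [1, 2]
  Insert 5 (step 3): P = [3, 5] / [9];  Q = [1, 2] / [3]
  Insert 1 (step 4): P = [1, 5] / [3] / [9];  Q = [1, 2] / [3] / [4]
  Insert 2 (step 5): P = [1, 2] / [3, 5] / [9];  Q = [1, 2] / [3, 5] / [4]
  Insert 7 (step 6): P = [1, 2, 7] / [3, 5] / [9];  Q = [1, 2, 6] / [3, 5] / [4]
  Insert 4 (step 7): P = [1, 2, 4] / [3, 5, 7] / [9];  Q = [1, 2, 6] / [3, 5, 7] / [4]
  Insert 8 (step 8): P = [1, 2, 4, 8] / [3, 5, 7] / [9];  Q = [1, 2, 6, 8] / [3, 5, 7] / [4]
  Insert 6 (step 9): P = [1, 2, 4, 6] / [3, 5, 7, 8] / [9];  Q = [1, 2, 6, 8] / [3, 5, 7, 9] / [4]
Final shape: (4, 4, 1).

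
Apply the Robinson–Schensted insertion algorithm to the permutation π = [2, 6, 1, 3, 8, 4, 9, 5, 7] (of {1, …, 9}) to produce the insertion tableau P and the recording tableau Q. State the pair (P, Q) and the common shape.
P = [1, 3, 4, 5, 7] / [2, 6, 8, 9];  Q = [1, 2, 5, 7, 9] / [3, 4, 6, 8];  common shape = (5, 4)

Row-insert the values π_1, π_2, … into P one at a time, bumping the leftmost entry strictly greater than the inserted value down to the next row. The recording tableau Q records, in position (i, j), the step at which that cell was added to P.
  Insert 2 (step 1): P = [2];  Q = [1]
  Insert 6 (step 2): P = [2, 6];  Q = [1, 2]
  Insert 1 (step 3): P = [1, 6] / [2];  Q = [1, 2] / [3]
  Insert 3 (step 4): P = [1, 3] / [2, 6];  Q = [1, 2] / [3, 4]
  Insert 8 (step 5): P = [1, 3, 8] / [2, 6];  Q = [1, 2, 5] / [3, 4]
  Insert 4 (step 6): P = [1, 3, 4] / [2, 6, 8];  Q = [1, 2, 5] / [3, 4, 6]
  Insert 9 (step 7): P = [1, 3, 4, 9] / [2, 6, 8];  Q = [1, 2, 5, 7] / [3, 4, 6]
  Insert 5 (step 8): P = [1, 3, 4, 5] / [2, 6, 8, 9];  Q = [1, 2, 5, 7] / [3, 4, 6, 8]
  Insert 7 (step 9): P = [1, 3, 4, 5, 7] / [2, 6, 8, 9];  Q = [1, 2, 5, 7, 9] / [3, 4, 6, 8]
Final shape: (5, 4).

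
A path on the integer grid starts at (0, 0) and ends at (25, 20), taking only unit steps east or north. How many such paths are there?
Number of paths = 3169870830126

A monotone lattice path from (0, 0) to (25, 20) consists of 25 east steps and 20 north steps in some order, so it is determined by which 25 of the 45 steps are east. The count is C(45, 25) = 3169870830126.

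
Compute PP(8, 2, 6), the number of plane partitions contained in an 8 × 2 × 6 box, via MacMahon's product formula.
PP(8, 2, 6) = 2147145

Evaluate the triple product over i = 1..8, j = 1..2, k = 1..6. The factors are (2/1) · (3/2) · (4/3) · (5/4) · (6/5) · (7/6) · (3/2) · (4/3) · … (96 factors total). The numerators and denominators telescope so the product is an integer; carrying out the multiplication exactly gives PP(8, 2, 6) = 2147145.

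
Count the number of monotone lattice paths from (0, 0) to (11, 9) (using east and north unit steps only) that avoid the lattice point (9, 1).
Number of paths = 167510

Total paths from (0, 0) to (11, 9): C(20, 11) = 167960. Paths through (9, 1): (paths (0, 0) → (9, 1)) × (paths (9, 1) → (11, 9)) = C(10, 9) · C(10, 2) = 10 · 45 = 450. Avoidance count = 167960 − 450 = 167510.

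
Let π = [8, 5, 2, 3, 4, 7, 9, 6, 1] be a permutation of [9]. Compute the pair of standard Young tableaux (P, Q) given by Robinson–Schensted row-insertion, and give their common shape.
P = [1, 3, 4, 6, 9] / [2, 7] / [5] / [8];  Q = [1, 4, 5, 6, 7] / [2, 8] / [3] / [9];  common shape = (5, 2, 1, 1)

Row-insert the values π_1, π_2, … into P one at a time, bumping the leftmost entry strictly greater than the inserted value down to the next row. The recording tableau Q records, in position (i, j), the step at which that cell was added to P.
  Insert 8 (step 1): P = [8];  Q = [1]
  Insert 5 (step 2): P = [5] / [8];  Q = [1] / [2]
  Insert 2 (step 3): P = [2] / [5] / [8];  Q = [1] / [2] / [3]
  Insert 3 (step 4): P = [2, 3] / [5] / [8];  Q = [1, 4] / [2] / [3]
  Insert 4 (step 5): P = [2, 3, 4] / [5] / [8];  Q = [1, 4, 5] / [2] / [3]
  Insert 7 (step 6): P = [2, 3, 4, 7] / [5] / [8];  Q = [1, 4, 5, 6] / [2] / [3]
  Insert 9 (step 7): P = [2, 3, 4, 7, 9] / [5] / [8];  Q = [1, 4, 5, 6, 7] / [2] / [3]
  Insert 6 (step 8): P = [2, 3, 4, 6, 9] / [5, 7] / [8];  Q = [1, 4, 5, 6, 7] / [2, 8] / [3]
  Insert 1 (step 9): P = [1, 3, 4, 6, 9] / [2, 7] / [5] / [8];  Q = [1, 4, 5, 6, 7] / [2, 8] / [3] / [9]
Final shape: (5, 2, 1, 1).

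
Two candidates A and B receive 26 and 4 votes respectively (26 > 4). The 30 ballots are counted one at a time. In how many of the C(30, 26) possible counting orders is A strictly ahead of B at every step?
Strict-lead orderings = 20097

Total orderings of the 30 votes with 26 for A: C(30, 26) = 27405. By the Bertrand ballot formula (Cycle Lemma / reflection principle), the number of orderings in which A is strictly ahead of B throughout is (p − q)/(p + q) · C(p + q, p) = (26 − 4)/(26 + 4) · 27405 = 20097.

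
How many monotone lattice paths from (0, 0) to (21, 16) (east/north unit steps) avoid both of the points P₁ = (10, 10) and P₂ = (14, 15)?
Number of paths = 10154998382

Inclusion–exclusion. Total paths: C(37, 21) = 12875774670. Through P₁: C(20, 10)·C(17, 11) = 2286540256. Through P₂: C(29, 14)·C(8, 7) = 620470080. Since P₁ is strictly southwest of P₂, a monotone path through both must visit P₁ then P₂; paths through both = C(20, 10)·C(9, 4)·C(8, 7) = 186234048. Avoid both = 12875774670 − 2286540256 − 620470080 + 186234048 = 10154998382.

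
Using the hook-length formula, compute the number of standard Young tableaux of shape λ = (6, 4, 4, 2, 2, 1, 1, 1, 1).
# SYT of shape (6, 4, 4, 2, 2, 1, 1, 1, 1) = 1862340480

Hook-length formula: f^λ = n! / Π hook(c), product over all cells c of the Young diagram. For λ = (6, 4, 4, 2, 2, 1, 1, 1, 1), n = 22 boxes. Hook lengths by row (left-to-right, top-to-bottom): [14, 9, 6, 5, 2, 1]; [11, 6, 3, 2]; [10, 5, 2, 1]; [7, 2]; [6, 1]; [4]; [3]; [2]; [1]. Product of hooks = 603542016000. So f^λ = 22! / 603542016000 = 1124000727777607680000 / 603542016000 = 1862340480.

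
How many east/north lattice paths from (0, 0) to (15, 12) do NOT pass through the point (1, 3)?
Number of paths = 14115100

Total paths from (0, 0) to (15, 12): C(27, 15) = 17383860. Paths through (1, 3): (paths (0, 0) → (1, 3)) × (paths (1, 3) → (15, 12)) = C(4, 1) · C(23, 14) = 4 · 817190 = 3268760. Avoidance count = 17383860 − 3268760 = 14115100.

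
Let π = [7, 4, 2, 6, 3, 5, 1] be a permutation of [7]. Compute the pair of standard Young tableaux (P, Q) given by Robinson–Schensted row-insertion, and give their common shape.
P = [1, 3, 5] / [2, 6] / [4] / [7];  Q = [1, 4, 6] / [2, 5] / [3] / [7];  common shape = (3, 2, 1, 1)

Row-insert the values π_1, π_2, … into P one at a time, bumping the leftmost entry strictly greater than the inserted value down to the next row. The recording tableau Q records, in position (i, j), the step at which that cell was added to P.
  Insert 7 (step 1): P = [7];  Q = [1]
  Insert 4 (step 2): P = [4] / [7];  Q = [1] / [2]
  Insert 2 (step 3): P = [2] / [4] / [7];  Q = [1] / [2] / [3]
  Insert 6 (step 4): P = [2, 6] / [4] / [7];  Q = [1, 4] / [2] / [3]
  Insert 3 (step 5): P = [2, 3] / [4, 6] / [7];  Q = [1, 4] / [2, 5] / [3]
  Insert 5 (step 6): P = [2, 3, 5] / [4, 6] / [7];  Q = [1, 4, 6] / [2, 5] / [3]
  Insert 1 (step 7): P = [1, 3, 5] / [2, 6] / [4] / [7];  Q = [1, 4, 6] / [2, 5] / [3] / [7]
Final shape: (3, 2, 1, 1).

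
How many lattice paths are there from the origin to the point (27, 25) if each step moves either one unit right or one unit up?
Number of paths = 477551179875952

A monotone lattice path from (0, 0) to (27, 25) consists of 27 east steps and 25 north steps in some order, so it is determined by which 27 of the 52 steps are east. The count is C(52, 27) = 477551179875952.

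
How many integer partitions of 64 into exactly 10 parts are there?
p(64, 10 parts) = 100654

Partitions of n into exactly k parts are in bijection with partitions of n − k into at most k parts (subtract 1 from each part). So p(64, exactly 10) = p(54, parts ≤ 10). Computing via the recurrence p(m, j) = p(m, j−1) + p(m−j, j) gives 100654.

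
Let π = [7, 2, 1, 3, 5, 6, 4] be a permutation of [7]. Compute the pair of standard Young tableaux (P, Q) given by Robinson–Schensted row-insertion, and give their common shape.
P = [1, 3, 4, 6] / [2, 5] / [7];  Q = [1, 4, 5, 6] / [2, 7] / [3];  common shape = (4, 2, 1)

Row-insert the values π_1, π_2, … into P one at a time, bumping the leftmost entry strictly greater than the inserted value down to the next row. The recording tableau Q records, in position (i, j), the step at which that cell was added to P.
  Insert 7 (step 1): P = [7];  Q = [1]
  Insert 2 (step 2): P = [2] / [7];  Q = [1] / [2]
  Insert 1 (step 3): P = [1] / [2] / [7];  Q = [1] / [2] / [3]
  Insert 3 (step 4): P = [1, 3] / [2] / [7];  Q = [1, 4] / [2] / [3]
  Insert 5 (step 5): P = [1, 3, 5] / [2] / [7];  Q = [1, 4, 5] / [2] / [3]
  Insert 6 (step 6): P = [1, 3, 5, 6] / [2] / [7];  Q = [1, 4, 5, 6] / [2] / [3]
  Insert 4 (step 7): P = [1, 3, 4, 6] / [2, 5] / [7];  Q = [1, 4, 5, 6] / [2, 7] / [3]
Final shape: (4, 2, 1).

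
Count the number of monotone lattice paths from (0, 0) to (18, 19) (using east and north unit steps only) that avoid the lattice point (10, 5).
Number of paths = 16712362590

Total paths from (0, 0) to (18, 19): C(37, 18) = 17672631900. Paths through (10, 5): (paths (0, 0) → (10, 5)) × (paths (10, 5) → (18, 19)) = C(15, 10) · C(22, 8) = 3003 · 319770 = 960269310. Avoidance count = 17672631900 − 960269310 = 16712362590.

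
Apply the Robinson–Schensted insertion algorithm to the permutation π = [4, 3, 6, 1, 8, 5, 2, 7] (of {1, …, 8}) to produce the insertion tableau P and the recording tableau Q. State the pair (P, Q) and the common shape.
P = [1, 2, 7] / [3, 5, 8] / [4, 6];  Q = [1, 3, 5] / [2, 6, 8] / [4, 7];  common shape = (3, 3, 2)

Row-insert the values π_1, π_2, … into P one at a time, bumping the leftmost entry strictly greater than the inserted value down to the next row. The recording tableau Q records, in position (i, j), the step at which that cell was added to P.
  Insert 4 (step 1): P = [4];  Q = [1]
  Insert 3 (step 2): P = [3] / [4];  Q = [1] / [2]
  Insert 6 (step 3): P = [3, 6] / [4];  Q = [1, 3] / [2]
  Insert 1 (step 4): P = [1, 6] / [3] / [4];  Q = [1, 3] / [2] / [4]
  Insert 8 (step 5): P = [1, 6, 8] / [3] / [4];  Q = [1, 3, 5] / [2] / [4]
  Insert 5 (step 6): P = [1, 5, 8] / [3, 6] / [4];  Q = [1, 3, 5] / [2, 6] / [4]
  Insert 2 (step 7): P = [1, 2, 8] / [3, 5] / [4, 6];  Q = [1, 3, 5] / [2, 6] / [4, 7]
  Insert 7 (step 8): P = [1, 2, 7] / [3, 5, 8] / [4, 6];  Q = [1, 3, 5] / [2, 6, 8] / [4, 7]
Final shape: (3, 3, 2).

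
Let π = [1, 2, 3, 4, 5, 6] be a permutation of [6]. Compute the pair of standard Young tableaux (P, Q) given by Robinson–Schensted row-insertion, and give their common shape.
P = [1, 2, 3, 4, 5, 6];  Q = [1, 2, 3, 4, 5, 6];  common shape = (6)

Row-insert the values π_1, π_2, … into P one at a time, bumping the leftmost entry strictly greater than the inserted value down to the next row. The recording tableau Q records, in position (i, j), the step at which that cell was added to P.
  Insert 1 (step 1): P = [1];  Q = [1]
  Insert 2 (step 2): P = [1, 2];  Q = [1, 2]
  Insert 3 (step 3): P = [1, 2, 3];  Q = [1, 2, 3]
  Insert 4 (step 4): P = [1, 2, 3, 4];  Q = [1, 2, 3, 4]
  Insert 5 (step 5): P = [1, 2, 3, 4, 5];  Q = [1, 2, 3, 4, 5]
  Insert 6 (step 6): P = [1, 2, 3, 4, 5, 6];  Q = [1, 2, 3, 4, 5, 6]
Final shape: (6).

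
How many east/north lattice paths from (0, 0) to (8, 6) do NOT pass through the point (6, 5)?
Number of paths = 1617

Total paths from (0, 0) to (8, 6): C(14, 8) = 3003. Paths through (6, 5): (paths (0, 0) → (6, 5)) × (paths (6, 5) → (8, 6)) = C(11, 6) · C(3, 2) = 462 · 3 = 1386. Avoidance count = 3003 − 1386 = 1617.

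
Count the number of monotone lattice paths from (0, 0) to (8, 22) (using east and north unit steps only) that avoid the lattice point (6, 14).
Number of paths = 4108725

Total paths from (0, 0) to (8, 22): C(30, 8) = 5852925. Paths through (6, 14): (paths (0, 0) → (6, 14)) × (paths (6, 14) → (8, 22)) = C(20, 6) · C(10, 2) = 38760 · 45 = 1744200. Avoidance count = 5852925 − 1744200 = 4108725.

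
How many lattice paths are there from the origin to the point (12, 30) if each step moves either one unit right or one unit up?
Number of paths = 11058116888

A monotone lattice path from (0, 0) to (12, 30) consists of 12 east steps and 30 north steps in some order, so it is determined by which 12 of the 42 steps are east. The count is C(42, 12) = 11058116888.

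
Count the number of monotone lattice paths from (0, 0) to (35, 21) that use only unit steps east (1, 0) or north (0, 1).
Number of paths = 1346766106565880

A monotone lattice path from (0, 0) to (35, 21) consists of 35 east steps and 21 north steps in some order, so it is determined by which 35 of the 56 steps are east. The count is C(56, 35) = 1346766106565880.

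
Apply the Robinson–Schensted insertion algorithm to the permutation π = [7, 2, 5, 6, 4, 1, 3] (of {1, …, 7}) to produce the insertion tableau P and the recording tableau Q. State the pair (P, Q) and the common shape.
P = [1, 3, 6] / [2, 4] / [5] / [7];  Q = [1, 3, 4] / [2, 7] / [5] / [6];  common shape = (3, 2, 1, 1)

Row-insert the values π_1, π_2, … into P one at a time, bumping the leftmost entry strictly greater than the inserted value down to the next row. The recording tableau Q records, in position (i, j), the step at which that cell was added to P.
  Insert 7 (step 1): P = [7];  Q = [1]
  Insert 2 (step 2): P = [2] / [7];  Q = [1] / [2]
  Insert 5 (step 3): P = [2, 5] / [7];  Q = [1, 3] / [2]
  Insert 6 (step 4): P = [2, 5, 6] / [7];  Q = [1, 3, 4] / [2]
  Insert 4 (step 5): P = [2, 4, 6] / [5] / [7];  Q = [1, 3, 4] / [2] / [5]
  Insert 1 (step 6): P = [1, 4, 6] / [2] / [5] / [7];  Q = [1, 3, 4] / [2] / [5] / [6]
  Insert 3 (step 7): P = [1, 3, 6] / [2, 4] / [5] / [7];  Q = [1, 3, 4] / [2, 7] / [5] / [6]
Final shape: (3, 2, 1, 1).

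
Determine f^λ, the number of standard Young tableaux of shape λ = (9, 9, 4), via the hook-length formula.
# SYT of shape (9, 9, 4) = 13579566

Hook-length formula: f^λ = n! / Π hook(c), product over all cells c of the Young diagram. For λ = (9, 9, 4), n = 22 boxes. Hook lengths by row (left-to-right, top-to-bottom): [11, 10, 9, 8, 6, 5, 4, 3, 2]; [10, 9, 8, 7, 5, 4, 3, 2, 1]; [4, 3, 2, 1]. Product of hooks = 82771476480000. So f^λ = 22! / 82771476480000 = 1124000727777607680000 / 82771476480000 = 13579566.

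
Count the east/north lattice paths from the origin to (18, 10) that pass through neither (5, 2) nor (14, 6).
Number of paths = 7187670

Inclusion–exclusion. Total paths: C(28, 18) = 13123110. Through P₁: C(7, 5)·C(21, 13) = 4273290. Through P₂: C(20, 14)·C(8, 4) = 2713200. Since P₁ is strictly southwest of P₂, a monotone path through both must visit P₁ then P₂; paths through both = C(7, 5)·C(13, 9)·C(8, 4) = 1051050. Avoid both = 13123110 − 4273290 − 2713200 + 1051050 = 7187670.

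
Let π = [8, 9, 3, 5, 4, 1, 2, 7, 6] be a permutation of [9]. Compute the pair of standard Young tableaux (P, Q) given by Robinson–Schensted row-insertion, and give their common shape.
P = [1, 2, 6] / [3, 4, 7] / [5, 9] / [8];  Q = [1, 2, 8] / [3, 4, 9] / [5, 7] / [6];  common shape = (3, 3, 2, 1)

Row-insert the values π_1, π_2, … into P one at a time, bumping the leftmost entry strictly greater than the inserted value down to the next row. The recording tableau Q records, in position (i, j), the step at which that cell was added to P.
  Insert 8 (step 1): P = [8];  Q = [1]
  Insert 9 (step 2): P = [8, 9];  Q = [1, 2]
  Insert 3 (step 3): P = [3, 9] / [8];  Q = [1, 2] / [3]
  Insert 5 (step 4): P = [3, 5] / [8, 9];  Q = [1, 2] / [3, 4]
  Insert 4 (step 5): P = [3, 4] / [5, 9] / [8];  Q = [1, 2] / [3, 4] / [5]
  Insert 1 (step 6): P = [1, 4] / [3, 9] / [5] / [8];  Q = [1, 2] / [3, 4] / [5] / [6]
  Insert 2 (step 7): P = [1, 2] / [3, 4] / [5, 9] / [8];  Q = [1, 2] / [3, 4] / [5, 7] / [6]
  Insert 7 (step 8): P = [1, 2, 7] / [3, 4] / [5, 9] / [8];  Q = [1, 2, 8] / [3, 4] / [5, 7] / [6]
  Insert 6 (step 9): P = [1, 2, 6] / [3, 4, 7] / [5, 9] / [8];  Q = [1, 2, 8] / [3, 4, 9] / [5, 7] / [6]
Final shape: (3, 3, 2, 1).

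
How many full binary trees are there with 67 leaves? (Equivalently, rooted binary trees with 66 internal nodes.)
C_66 = 5632681584560312734993915705849145100

These full binary trees are counted by the Catalan number C_n = (1/(n + 1)) · C(2n, n). For n = 66: C_66 = (1/67) · C(132, 66) = 377389666165540953244592352291892721700/67 = 5632681584560312734993915705849145100.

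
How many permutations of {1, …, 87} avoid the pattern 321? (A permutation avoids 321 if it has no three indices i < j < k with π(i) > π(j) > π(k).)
C_87 = 16435314834665426797069144960762886143367590394940

These 321-avoiding permutations are counted by the Catalan number C_n = (1/(n + 1)) · C(2n, n). For n = 87: C_87 = (1/88) · C(174, 87) = 1446307705450557558142084756547133980616347954754720/88 = 16435314834665426797069144960762886143367590394940.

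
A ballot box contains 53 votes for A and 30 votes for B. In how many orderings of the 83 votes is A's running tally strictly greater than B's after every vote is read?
Strict-lead orderings = 9642065847757738650288

Total orderings of the 83 votes with 53 for A: C(83, 53) = 34795281102777926433648. By the Bertrand ballot formula (Cycle Lemma / reflection principle), the number of orderings in which A is strictly ahead of B throughout is (p − q)/(p + q) · C(p + q, p) = (53 − 30)/(53 + 30) · 34795281102777926433648 = 9642065847757738650288.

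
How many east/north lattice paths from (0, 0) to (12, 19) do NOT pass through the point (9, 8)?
Number of paths = 132271685

Total paths from (0, 0) to (12, 19): C(31, 12) = 141120525. Paths through (9, 8): (paths (0, 0) → (9, 8)) × (paths (9, 8) → (12, 19)) = C(17, 9) · C(14, 3) = 24310 · 364 = 8848840. Avoidance count = 141120525 − 8848840 = 132271685.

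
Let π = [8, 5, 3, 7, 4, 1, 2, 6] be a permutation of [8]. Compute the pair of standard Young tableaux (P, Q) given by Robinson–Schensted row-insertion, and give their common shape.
P = [1, 2, 6] / [3, 4] / [5, 7] / [8];  Q = [1, 4, 8] / [2, 5] / [3, 7] / [6];  common shape = (3, 2, 2, 1)

Row-insert the values π_1, π_2, … into P one at a time, bumping the leftmost entry strictly greater than the inserted value down to the next row. The recording tableau Q records, in position (i, j), the step at which that cell was added to P.
  Insert 8 (step 1): P = [8];  Q = [1]
  Insert 5 (step 2): P = [5] / [8];  Q = [1] / [2]
  Insert 3 (step 3): P = [3] / [5] / [8];  Q = [1] / [2] / [3]
  Insert 7 (step 4): P = [3, 7] / [5] / [8];  Q = [1, 4] / [2] / [3]
  Insert 4 (step 5): P = [3, 4] / [5, 7] / [8];  Q = [1, 4] / [2, 5] / [3]
  Insert 1 (step 6): P = [1, 4] / [3, 7] / [5] / [8];  Q = [1, 4] / [2, 5] / [3] / [6]
  Insert 2 (step 7): P = [1, 2] / [3, 4] / [5, 7] / [8];  Q = [1, 4] / [2, 5] / [3, 7] / [6]
  Insert 6 (step 8): P = [1, 2, 6] / [3, 4] / [5, 7] / [8];  Q = [1, 4, 8] / [2, 5] / [3, 7] / [6]
Final shape: (3, 2, 2, 1).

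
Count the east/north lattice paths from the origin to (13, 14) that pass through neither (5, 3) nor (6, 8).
Number of paths = 11249136

Inclusion–exclusion. Total paths: C(27, 13) = 20058300. Through P₁: C(8, 5)·C(19, 8) = 4232592. Through P₂: C(14, 6)·C(13, 7) = 5153148. Since P₁ is strictly southwest of P₂, a monotone path through both must visit P₁ then P₂; paths through both = C(8, 5)·C(6, 1)·C(13, 7) = 576576. Avoid both = 20058300 − 4232592 − 5153148 + 576576 = 11249136.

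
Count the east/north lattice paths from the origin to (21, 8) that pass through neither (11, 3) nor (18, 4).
Number of paths = 3044948

Inclusion–exclusion. Total paths: C(29, 21) = 4292145. Through P₁: C(14, 11)·C(15, 10) = 1093092. Through P₂: C(22, 18)·C(7, 3) = 256025. Since P₁ is strictly southwest of P₂, a monotone path through both must visit P₁ then P₂; paths through both = C(14, 11)·C(8, 7)·C(7, 3) = 101920. Avoid both = 4292145 − 1093092 − 256025 + 101920 = 3044948.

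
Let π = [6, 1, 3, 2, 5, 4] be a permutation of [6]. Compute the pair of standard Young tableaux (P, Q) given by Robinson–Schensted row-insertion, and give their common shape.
P = [1, 2, 4] / [3, 5] / [6];  Q = [1, 3, 5] / [2, 6] / [4];  common shape = (3, 2, 1)

Row-insert the values π_1, π_2, … into P one at a time, bumping the leftmost entry strictly greater than the inserted value down to the next row. The recording tableau Q records, in position (i, j), the step at which that cell was added to P.
  Insert 6 (step 1): P = [6];  Q = [1]
  Insert 1 (step 2): P = [1] / [6];  Q = [1] / [2]
  Insert 3 (step 3): P = [1, 3] / [6];  Q = [1, 3] / [2]
  Insert 2 (step 4): P = [1, 2] / [3] / [6];  Q = [1, 3] / [2] / [4]
  Insert 5 (step 5): P = [1, 2, 5] / [3] / [6];  Q = [1, 3, 5] / [2] / [4]
  Insert 4 (step 6): P = [1, 2, 4] / [3, 5] / [6];  Q = [1, 3, 5] / [2, 6] / [4]
Final shape: (3, 2, 1).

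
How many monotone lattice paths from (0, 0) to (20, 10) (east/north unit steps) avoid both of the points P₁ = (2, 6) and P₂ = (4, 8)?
Number of paths = 29790164

Inclusion–exclusion. Total paths: C(30, 20) = 30045015. Through P₁: C(8, 2)·C(22, 18) = 204820. Through P₂: C(12, 4)·C(18, 16) = 75735. Since P₁ is strictly southwest of P₂, a monotone path through both must visit P₁ then P₂; paths through both = C(8, 2)·C(4, 2)·C(18, 16) = 25704. Avoid both = 30045015 − 204820 − 75735 + 25704 = 29790164.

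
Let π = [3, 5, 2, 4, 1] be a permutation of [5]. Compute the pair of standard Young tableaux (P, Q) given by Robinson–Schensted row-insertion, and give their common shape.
P = [1, 4] / [2, 5] / [3];  Q = [1, 2] / [3, 4] / [5];  common shape = (2, 2, 1)

Row-insert the values π_1, π_2, … into P one at a time, bumping the leftmost entry strictly greater than the inserted value down to the next row. The recording tableau Q records, in position (i, j), the step at which that cell was added to P.
  Insert 3 (step 1): P = [3];  Q = [1]
  Insert 5 (step 2): P = [3, 5];  Q = [1, 2]
  Insert 2 (step 3): P = [2, 5] / [3];  Q = [1, 2] / [3]
  Insert 4 (step 4): P = [2, 4] / [3, 5];  Q = [1, 2] / [3, 4]
  Insert 1 (step 5): P = [1, 4] / [2, 5] / [3];  Q = [1, 2] / [3, 4] / [5]
Final shape: (2, 2, 1).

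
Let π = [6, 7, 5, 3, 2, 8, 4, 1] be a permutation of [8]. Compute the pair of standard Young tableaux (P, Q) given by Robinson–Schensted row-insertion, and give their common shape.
P = [1, 4, 8] / [2, 7] / [3] / [5] / [6];  Q = [1, 2, 6] / [3, 7] / [4] / [5] / [8];  common shape = (3, 2, 1, 1, 1)

Row-insert the values π_1, π_2, … into P one at a time, bumping the leftmost entry strictly greater than the inserted value down to the next row. The recording tableau Q records, in position (i, j), the step at which that cell was added to P.
  Insert 6 (step 1): P = [6];  Q = [1]
  Insert 7 (step 2): P = [6, 7];  Q = [1, 2]
  Insert 5 (step 3): P = [5, 7] / [6];  Q = [1, 2] / [3]
  Insert 3 (step 4): P = [3, 7] / [5] / [6];  Q = [1, 2] / [3] / [4]
  Insert 2 (step 5): P = [2, 7] / [3] / [5] / [6];  Q = [1, 2] / [3] / [4] / [5]
  Insert 8 (step 6): P = [2, 7, 8] / [3] / [5] / [6];  Q = [1, 2, 6] / [3] / [4] / [5]
  Insert 4 (step 7): P = [2, 4, 8] / [3, 7] / [5] / [6];  Q = [1, 2, 6] / [3, 7] / [4] / [5]
  Insert 1 (step 8): P = [1, 4, 8] / [2, 7] / [3] / [5] / [6];  Q = [1, 2, 6] / [3, 7] / [4] / [5] / [8]
Final shape: (3, 2, 1, 1, 1).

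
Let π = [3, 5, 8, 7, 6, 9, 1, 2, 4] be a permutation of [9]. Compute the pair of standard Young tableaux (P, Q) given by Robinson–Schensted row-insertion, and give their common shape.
P = [1, 2, 4, 9] / [3, 5, 6] / [7] / [8];  Q = [1, 2, 3, 6] / [4, 8, 9] / [5] / [7];  common shape = (4, 3, 1, 1)

Row-insert the values π_1, π_2, … into P one at a time, bumping the leftmost entry strictly greater than the inserted value down to the next row. The recording tableau Q records, in position (i, j), the step at which that cell was added to P.
  Insert 3 (step 1): P = [3];  Q = [1]
  Insert 5 (step 2): P = [3, 5];  Q = [1, 2]
  Insert 8 (step 3): P = [3, 5, 8];  Q = [1, 2, 3]
  Insert 7 (step 4): P = [3, 5, 7] / [8];  Q = [1, 2, 3] / [4]
  Insert 6 (step 5): P = [3, 5, 6] / [7] / [8];  Q = [1, 2, 3] / [4] / [5]
  Insert 9 (step 6): P = [3, 5, 6, 9] / [7] / [8];  Q = [1, 2, 3, 6] / [4] / [5]
  Insert 1 (step 7): P = [1, 5, 6, 9] / [3] / [7] / [8];  Q = [1, 2, 3, 6] / [4] / [5] / [7]
  Insert 2 (step 8): P = [1, 2, 6, 9] / [3, 5] / [7] / [8];  Q = [1, 2, 3, 6] / [4, 8] / [5] / [7]
  Insert 4 (step 9): P = [1, 2, 4, 9] / [3, 5, 6] / [7] / [8];  Q = [1, 2, 3, 6] / [4, 8, 9] / [5] / [7]
Final shape: (4, 3, 1, 1).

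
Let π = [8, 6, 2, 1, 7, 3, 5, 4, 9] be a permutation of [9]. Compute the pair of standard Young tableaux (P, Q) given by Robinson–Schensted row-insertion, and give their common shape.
P = [1, 3, 4, 9] / [2, 5] / [6, 7] / [8];  Q = [1, 5, 7, 9] / [2, 6] / [3, 8] / [4];  common shape = (4, 2, 2, 1)

Row-insert the values π_1, π_2, … into P one at a time, bumping the leftmost entry strictly greater than the inserted value down to the next row. The recording tableau Q records, in position (i, j), the step at which that cell was added to P.
  Insert 8 (step 1): P = [8];  Q = [1]
  Insert 6 (step 2): P = [6] / [8];  Q = [1] / [2]
  Insert 2 (step 3): P = [2] / [6] / [8];  Q = [1] / [2] / [3]
  Insert 1 (step 4): P = [1] / [2] / [6] / [8];  Q = [1] / [2] / [3] / [4]
  Insert 7 (step 5): P = [1, 7] / [2] / [6] / [8];  Q = [1, 5] / [2] / [3] / [4]
  Insert 3 (step 6): P = [1, 3] / [2, 7] / [6] / [8];  Q = [1, 5] / [2, 6] / [3] / [4]
  Insert 5 (step 7): P = [1, 3, 5] / [2, 7] / [6] / [8];  Q = [1, 5, 7] / [2, 6] / [3] / [4]
  Insert 4 (step 8): P = [1, 3, 4] / [2, 5] / [6, 7] / [8];  Q = [1, 5, 7] / [2, 6] / [3, 8] / [4]
  Insert 9 (step 9): P = [1, 3, 4, 9] / [2, 5] / [6, 7] / [8];  Q = [1, 5, 7, 9] / [2, 6] / [3, 8] / [4]
Final shape: (4, 2, 2, 1).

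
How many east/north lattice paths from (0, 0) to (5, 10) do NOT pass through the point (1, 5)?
Number of paths = 2247

Total paths from (0, 0) to (5, 10): C(15, 5) = 3003. Paths through (1, 5): (paths (0, 0) → (1, 5)) × (paths (1, 5) → (5, 10)) = C(6, 1) · C(9, 4) = 6 · 126 = 756. Avoidance count = 3003 − 756 = 2247.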